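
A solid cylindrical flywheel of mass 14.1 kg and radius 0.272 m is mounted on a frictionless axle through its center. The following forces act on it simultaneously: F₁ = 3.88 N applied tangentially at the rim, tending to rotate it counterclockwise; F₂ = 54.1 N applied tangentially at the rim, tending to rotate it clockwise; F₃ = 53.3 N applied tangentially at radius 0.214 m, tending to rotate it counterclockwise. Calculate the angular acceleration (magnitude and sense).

α ≈ 4.32 rad/s², clockwise

I = ½MR² = (1/2)(14.1)(0.272)² = 0.5216 kg·m².
Taking counterclockwise as positive: τ₁ = +(3.88)(0.272) = +1.055 N·m; τ₂ = −(54.1)(0.272) = −14.72 N·m; τ₃ = +(53.3)(0.214) = +11.41 N·m.
Net torque τ = -2.254 N·m.
α = τ/I = -2.254/0.5216 = -4.321 rad/s².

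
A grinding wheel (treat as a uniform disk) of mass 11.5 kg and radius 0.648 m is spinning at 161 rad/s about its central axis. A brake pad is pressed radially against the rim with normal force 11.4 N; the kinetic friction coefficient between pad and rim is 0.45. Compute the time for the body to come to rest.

I = ½MR² = (1/2)(11.5)(0.648)² = 2.414 kg·m².
Friction force f = μN = (0.45)(11.4) = 5.130 N at the rim; torque magnitude τ = fR = 3.324 N·m, opposing ω.
|α| = τ/I = 3.324/2.414 = 1.377 rad/s² (deceleration).
0 = ω₀ − |α|t ⇒ t = ω₀/|α| = 161/1.377 = 116.9 s.

t ≈ 117 s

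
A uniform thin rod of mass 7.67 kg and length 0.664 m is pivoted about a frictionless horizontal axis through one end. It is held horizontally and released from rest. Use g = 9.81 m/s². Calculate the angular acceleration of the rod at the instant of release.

About the pivot, I = (1/3)ML² = (1/3)(7.67)(0.664)² = 1.127 kg·m².
The weight acts at the center, a distance L/2 = 0.3320 m from the pivot; τ = Mg(L/2) = 24.98 N·m.
α = τ/I = 24.98/1.127 = 22.16 rad/s².
(Equivalently α = (3g/(2L)) = 22.16 rad/s².)

α ≈ 22.2 rad/s²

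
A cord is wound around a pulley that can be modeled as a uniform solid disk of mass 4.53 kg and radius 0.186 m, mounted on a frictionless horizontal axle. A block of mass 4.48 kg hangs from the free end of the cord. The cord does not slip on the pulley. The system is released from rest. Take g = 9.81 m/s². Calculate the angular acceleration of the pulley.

I = ½MR² = (1/2)(4.53)(0.186)² = 0.07836 kg·m².
Block: mg − T = ma. Pulley: TR = Iα. No-slip: a = αR, so T = (I/R²)a = 2.265·a.
Then mg = (m + 2.265)a, so a = (4.48)(9.81)/(4.48 + 2.265) = 6.516 m/s².
α = a/R = 6.516/0.186 = 35.03 rad/s².

α ≈ 35.0 rad/s²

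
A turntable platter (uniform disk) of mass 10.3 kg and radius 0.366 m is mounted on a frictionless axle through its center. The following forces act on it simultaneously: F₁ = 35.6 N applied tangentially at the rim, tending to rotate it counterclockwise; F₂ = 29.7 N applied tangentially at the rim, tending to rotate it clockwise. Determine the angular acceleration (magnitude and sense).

I = ½MR² = (1/2)(10.3)(0.366)² = 0.6899 kg·m².
Taking counterclockwise as positive: τ₁ = +(35.6)(0.366) = +13.03 N·m; τ₂ = −(29.7)(0.366) = −10.87 N·m.
Net torque τ = 2.159 N·m.
α = τ/I = 2.159/0.6899 = 3.130 rad/s².

α ≈ 3.13 rad/s², counterclockwise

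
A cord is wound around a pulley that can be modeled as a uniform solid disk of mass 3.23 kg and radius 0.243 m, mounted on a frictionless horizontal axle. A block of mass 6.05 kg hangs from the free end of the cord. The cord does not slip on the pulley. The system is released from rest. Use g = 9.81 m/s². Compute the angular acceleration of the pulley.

α ≈ 31.9 rad/s²

I = ½MR² = (1/2)(3.23)(0.243)² = 0.09536 kg·m².
Block: mg − T = ma. Pulley: TR = Iα. No-slip: a = αR, so T = (I/R²)a = 1.615·a.
Then mg = (m + 1.615)a, so a = (6.05)(9.81)/(6.05 + 1.615) = 7.743 m/s².
α = a/R = 7.743/0.243 = 31.86 rad/s².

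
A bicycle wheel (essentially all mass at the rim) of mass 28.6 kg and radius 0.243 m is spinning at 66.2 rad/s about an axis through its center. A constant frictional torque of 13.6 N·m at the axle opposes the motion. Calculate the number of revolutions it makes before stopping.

I = MR² = (28.6)(0.243)² = 1.689 kg·m².
The net torque has magnitude 13.6 N·m, opposing ω.
|α| = τ/I = 13.60/1.689 = 8.053 rad/s² (deceleration).
ω² = ω₀² − 2|α|θ with ω = 0 ⇒ θ = ω₀²/(2|α|) = 272.1 rad = 43.31 rev.

≈ 43.3 revolutions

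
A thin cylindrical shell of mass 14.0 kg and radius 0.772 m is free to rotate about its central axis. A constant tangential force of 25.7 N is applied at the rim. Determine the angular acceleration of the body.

α ≈ 2.38 rad/s²

I = MR² = (14.0)(0.772)² = 8.344 kg·m².
τ = F R = (25.7)(0.772) = 19.84 N·m.
From τ = Iα: α = 19.84/8.344 = 2.378 rad/s².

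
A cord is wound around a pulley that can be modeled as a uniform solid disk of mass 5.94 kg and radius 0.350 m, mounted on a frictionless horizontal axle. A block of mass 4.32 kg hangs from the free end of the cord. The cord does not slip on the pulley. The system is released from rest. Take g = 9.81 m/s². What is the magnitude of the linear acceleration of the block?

I = ½MR² = (1/2)(5.94)(0.350)² = 0.3638 kg·m².
Block: mg − T = ma. Pulley: TR = Iα. No-slip: a = αR, so T = (I/R²)a = 2.970·a.
Then mg = (m + 2.970)a, so a = (4.32)(9.81)/(4.32 + 2.970) = 5.813 m/s².

a ≈ 5.81 m/s²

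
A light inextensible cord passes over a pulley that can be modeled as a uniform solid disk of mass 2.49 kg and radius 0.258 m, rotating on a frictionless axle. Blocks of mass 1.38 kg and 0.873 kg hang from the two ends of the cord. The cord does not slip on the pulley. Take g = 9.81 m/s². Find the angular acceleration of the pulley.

I = ½MR² = (1/2)(2.49)(0.258)² = 0.08287 kg·m².
Heavier block: m₁g − T₁ = m₁a. Lighter block: T₂ − m₂g = m₂a.
Pulley: (T₁ − T₂)R = Iα = I(a/R), so T₁ − T₂ = (I/R²)a = (1/2)M_p a = 1.245·a.
Adding the three: (m₁ − m₂)g = (m₁ + m₂ + 1.245)a, so a = (1.38 − 0.873)(9.81)/(1.38 + 0.873 + 1.245) = 1.422 m/s².
α = a/R = 1.422/0.258 = 5.511 rad/s².

α ≈ 5.51 rad/s²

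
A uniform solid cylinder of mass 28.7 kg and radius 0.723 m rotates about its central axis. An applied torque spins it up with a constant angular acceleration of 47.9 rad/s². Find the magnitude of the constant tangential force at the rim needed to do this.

F ≈ 497 N

I = ½MR² = (1/2)(28.7)(0.723)² = 7.501 kg·m².
The required torque is τ = Iα = (7.501)(47.90) = 359.3 N·m.
A tangential force at the rim gives τ = FR, so F = τ/R = 359.3/0.723 = 497.0 N.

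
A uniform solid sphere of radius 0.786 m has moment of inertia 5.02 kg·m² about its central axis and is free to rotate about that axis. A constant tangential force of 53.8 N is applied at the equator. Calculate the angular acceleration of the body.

τ = F R = (53.8)(0.786) = 42.29 N·m.
Newton's second law for rotation, τ = Iα, gives α = τ/I = 42.29/5.020 = 8.424 rad/s².

α ≈ 8.42 rad/s²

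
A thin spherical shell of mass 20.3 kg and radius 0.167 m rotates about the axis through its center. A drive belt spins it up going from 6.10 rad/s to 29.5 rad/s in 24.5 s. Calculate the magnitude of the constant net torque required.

τ ≈ 0.360 N·m

I = (2/3)MR² = (2/3)(20.3)(0.167)² = 0.3774 kg·m².
α = Δω/Δt = (29.5 − 6.10)/24.5 = 0.9551 rad/s².
τ = Iα = (0.3774)(0.9551) = 0.3605 N·m.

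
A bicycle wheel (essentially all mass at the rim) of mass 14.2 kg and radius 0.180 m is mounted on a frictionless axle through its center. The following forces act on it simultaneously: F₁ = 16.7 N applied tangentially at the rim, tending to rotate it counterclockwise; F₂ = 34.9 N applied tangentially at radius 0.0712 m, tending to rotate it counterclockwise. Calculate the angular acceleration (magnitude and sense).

I = MR² = (14.2)(0.180)² = 0.4601 kg·m².
Taking counterclockwise as positive: τ₁ = +(16.7)(0.180) = +3.006 N·m; τ₂ = +(34.9)(0.0712) = +2.485 N·m.
Net torque τ = 5.491 N·m.
α = τ/I = 5.491/0.4601 = 11.93 rad/s².

α ≈ 11.9 rad/s², counterclockwise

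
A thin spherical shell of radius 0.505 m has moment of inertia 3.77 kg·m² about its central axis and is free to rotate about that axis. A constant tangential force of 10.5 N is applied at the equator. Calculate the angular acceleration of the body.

α ≈ 1.41 rad/s²

τ = F R = (10.5)(0.505) = 5.303 N·m.
Newton's second law for rotation, τ = Iα, gives α = τ/I = 5.303/3.770 = 1.406 rad/s².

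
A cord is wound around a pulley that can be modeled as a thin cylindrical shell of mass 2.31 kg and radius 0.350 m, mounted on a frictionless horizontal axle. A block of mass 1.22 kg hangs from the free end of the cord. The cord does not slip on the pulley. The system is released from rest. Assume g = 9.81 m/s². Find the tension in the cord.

T ≈ 7.83 N

I = MR² = (2.31)(0.350)² = 0.2830 kg·m².
Block: mg − T = ma. Pulley: TR = Iα. No-slip: a = αR, so T = (I/R²)a = 2.310·a.
Then mg = (m + 2.310)a, so a = (1.22)(9.81)/(1.22 + 2.310) = 3.390 m/s².
T = 2.310·a = 7.832 N.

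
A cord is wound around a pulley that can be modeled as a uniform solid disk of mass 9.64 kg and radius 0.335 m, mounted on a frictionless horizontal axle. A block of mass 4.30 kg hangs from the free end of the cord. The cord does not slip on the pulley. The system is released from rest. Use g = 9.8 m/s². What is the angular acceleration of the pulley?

I = ½MR² = (1/2)(9.64)(0.335)² = 0.5409 kg·m².
Block: mg − T = ma. Pulley: TR = Iα. No-slip: a = αR, so T = (I/R²)a = 4.820·a.
Then mg = (m + 4.820)a, so a = (4.30)(9.8)/(4.30 + 4.820) = 4.621 m/s².
α = a/R = 4.621/0.335 = 13.79 rad/s².

α ≈ 13.8 rad/s²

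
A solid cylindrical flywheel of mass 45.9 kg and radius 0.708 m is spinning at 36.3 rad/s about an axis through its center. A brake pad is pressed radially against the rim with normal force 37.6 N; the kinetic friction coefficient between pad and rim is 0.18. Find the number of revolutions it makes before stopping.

I = ½MR² = (1/2)(45.9)(0.708)² = 11.50 kg·m².
Friction force f = μN = (0.18)(37.6) = 6.768 N at the rim; torque magnitude τ = fR = 4.792 N·m, opposing ω.
|α| = τ/I = 4.792/11.50 = 0.4165 rad/s² (deceleration).
ω² = ω₀² − 2|α|θ with ω = 0 ⇒ θ = ω₀²/(2|α|) = 1582 rad = 251.7 rev.

≈ 252 revolutions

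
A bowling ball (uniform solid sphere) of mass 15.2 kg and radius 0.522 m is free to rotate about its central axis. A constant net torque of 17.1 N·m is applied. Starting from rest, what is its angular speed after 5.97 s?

ω ≈ 61.6 rad/s

I = (2/5)MR² = (2/5)(15.2)(0.522)² = 1.657 kg·m².
α = τ/I = 17.1/1.657 = 10.32 rad/s².
ω = ω₀ + αt = 0 + (10.32)(5.97) = 61.62 rad/s.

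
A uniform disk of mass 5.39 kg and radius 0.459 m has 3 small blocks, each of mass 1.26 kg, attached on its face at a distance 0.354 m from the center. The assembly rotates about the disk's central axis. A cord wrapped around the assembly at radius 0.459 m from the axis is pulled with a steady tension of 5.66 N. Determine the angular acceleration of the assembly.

α ≈ 2.49 rad/s²

I_disk = ½MR² = ½(5.39)(0.459)² = 0.5678 kg·m².
I_blocks = 3·m·r² = 3(1.26)(0.354)² = 0.4737 kg·m².
Total I = 1.041 kg·m².
τ = F r = (5.66)(0.459) = 2.598 N·m.
α = τ/I = 2.598/1.041 = 2.494 rad/s².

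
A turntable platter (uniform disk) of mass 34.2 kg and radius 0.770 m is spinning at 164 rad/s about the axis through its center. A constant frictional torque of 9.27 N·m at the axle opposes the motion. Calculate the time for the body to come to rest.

I = ½MR² = (1/2)(34.2)(0.770)² = 10.14 kg·m².
The net torque has magnitude 9.27 N·m, opposing ω.
|α| = τ/I = 9.270/10.14 = 0.9143 rad/s² (deceleration).
0 = ω₀ − |α|t ⇒ t = ω₀/|α| = 164/0.9143 = 179.4 s.

t ≈ 179 s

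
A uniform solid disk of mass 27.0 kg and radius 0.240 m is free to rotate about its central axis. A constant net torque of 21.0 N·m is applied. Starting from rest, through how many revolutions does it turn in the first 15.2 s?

≈ 497 revolutions

I = ½MR² = (1/2)(27.0)(0.240)² = 0.7776 kg·m².
α = τ/I = 21.0/0.7776 = 27.01 rad/s².
θ = ½αt² = ½(27.01)(15.2)² = 3120 rad.
Revolutions = θ/(2π) = 496.5.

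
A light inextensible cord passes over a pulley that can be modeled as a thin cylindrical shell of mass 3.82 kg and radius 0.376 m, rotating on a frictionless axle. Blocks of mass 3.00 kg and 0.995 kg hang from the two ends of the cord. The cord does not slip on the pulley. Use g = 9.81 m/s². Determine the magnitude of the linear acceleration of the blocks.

I = MR² = (3.82)(0.376)² = 0.5401 kg·m².
Heavier block: m₁g − T₁ = m₁a. Lighter block: T₂ − m₂g = m₂a.
Pulley: (T₁ − T₂)R = Iα = I(a/R), so T₁ − T₂ = (I/R²)a = 1·M_p a = 3.820·a.
Adding the three: (m₁ − m₂)g = (m₁ + m₂ + 3.820)a, so a = (3.00 − 0.995)(9.81)/(3.00 + 0.995 + 3.820) = 2.517 m/s².

a ≈ 2.52 m/s²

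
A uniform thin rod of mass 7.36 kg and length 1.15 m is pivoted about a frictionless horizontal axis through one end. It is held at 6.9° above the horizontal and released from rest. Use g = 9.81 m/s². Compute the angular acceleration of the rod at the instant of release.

α ≈ 12.7 rad/s²

About the pivot, I = (1/3)ML² = (1/3)(7.36)(1.15)² = 3.245 kg·m².
The weight acts at the center, a distance L/2 = 0.5750 m from the pivot; τ = Mg(L/2) cos 6.9° = 41.22 N·m.
α = τ/I = 41.22/3.245 = 12.70 rad/s².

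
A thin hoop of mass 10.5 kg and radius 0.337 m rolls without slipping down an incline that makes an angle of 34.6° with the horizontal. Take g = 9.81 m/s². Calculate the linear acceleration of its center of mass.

a ≈ 2.79 m/s²

Translation along the incline: Mg sinθ − f = Ma.
Rotation about the center: fR = Iα with I = MR². No-slip gives a = αR, so f = (I/R²)a = M a.
Substituting: Mg sinθ = (1 + 1.000)Ma, so a = g sinθ/(1 + 1.000) = (9.81) sin 34.6° / 2.000 = 2.785 m/s².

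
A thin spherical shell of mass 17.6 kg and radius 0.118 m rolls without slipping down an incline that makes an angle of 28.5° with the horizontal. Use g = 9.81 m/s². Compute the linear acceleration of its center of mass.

Translation along the incline: Mg sinθ − f = Ma.
Rotation about the center: fR = Iα with I = (2/3)MR². No-slip gives a = αR, so f = (I/R²)a = (2/3)M a.
Substituting: Mg sinθ = (1 + 0.6667)Ma, so a = g sinθ/(1 + 0.6667) = (9.81) sin 28.5° / 1.667 = 2.809 m/s².

a ≈ 2.81 m/s²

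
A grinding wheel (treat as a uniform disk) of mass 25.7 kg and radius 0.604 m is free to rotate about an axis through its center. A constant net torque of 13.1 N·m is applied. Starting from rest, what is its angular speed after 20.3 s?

ω ≈ 56.7 rad/s

I = ½MR² = (1/2)(25.7)(0.604)² = 4.688 kg·m².
α = τ/I = 13.1/4.688 = 2.794 rad/s².
ω = ω₀ + αt = 0 + (2.794)(20.3) = 56.73 rad/s.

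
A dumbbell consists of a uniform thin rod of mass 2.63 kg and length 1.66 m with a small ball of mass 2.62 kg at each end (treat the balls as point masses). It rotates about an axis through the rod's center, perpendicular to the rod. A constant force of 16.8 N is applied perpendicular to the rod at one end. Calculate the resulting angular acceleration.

I_rod = (1/12)ML² = (1/12)(2.63)(1.66)² = 0.6039 kg·m².
I_balls = 2·m·(L/2)² = 2(2.62)(0.8300)² = 3.610 kg·m².
Total I = 4.214 kg·m².
τ = F·(L/2) = (16.8)(0.830) = 13.94 N·m.
α = τ/I = 13.94/4.214 = 3.309 rad/s².

α ≈ 3.31 rad/s²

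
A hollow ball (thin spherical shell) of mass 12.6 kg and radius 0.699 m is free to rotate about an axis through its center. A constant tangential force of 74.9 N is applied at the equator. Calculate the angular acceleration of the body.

α ≈ 12.8 rad/s²

I = (2/3)MR² = (2/3)(12.6)(0.699)² = 4.104 kg·m².
τ = F R = (74.9)(0.699) = 52.36 N·m.
From τ = Iα: α = 52.36/4.104 = 12.76 rad/s².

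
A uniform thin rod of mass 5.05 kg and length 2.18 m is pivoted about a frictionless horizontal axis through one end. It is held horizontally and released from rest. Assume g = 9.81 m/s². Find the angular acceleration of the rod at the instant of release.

α ≈ 6.75 rad/s²

About the pivot, I = (1/3)ML² = (1/3)(5.05)(2.18)² = 8.000 kg·m².
The weight acts at the center, a distance L/2 = 1.090 m from the pivot; τ = Mg(L/2) = 54.00 N·m.
α = τ/I = 54.00/8.000 = 6.750 rad/s².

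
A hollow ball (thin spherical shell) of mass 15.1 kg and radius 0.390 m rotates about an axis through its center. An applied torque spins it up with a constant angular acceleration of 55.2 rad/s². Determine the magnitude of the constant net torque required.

τ ≈ 84.5 N·m

I = (2/3)MR² = (2/3)(15.1)(0.390)² = 1.531 kg·m².
τ = Iα = (1.531)(55.20) = 84.52 N·m.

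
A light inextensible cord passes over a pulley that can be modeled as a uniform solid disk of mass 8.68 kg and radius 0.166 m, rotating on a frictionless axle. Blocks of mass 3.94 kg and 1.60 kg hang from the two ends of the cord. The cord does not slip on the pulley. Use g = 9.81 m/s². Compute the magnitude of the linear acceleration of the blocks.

a ≈ 2.32 m/s²

I = ½MR² = (1/2)(8.68)(0.166)² = 0.1196 kg·m².
Heavier block: m₁g − T₁ = m₁a. Lighter block: T₂ − m₂g = m₂a.
Pulley: (T₁ − T₂)R = Iα = I(a/R), so T₁ − T₂ = (I/R²)a = (1/2)M_p a = 4.340·a.
Adding the three: (m₁ − m₂)g = (m₁ + m₂ + 4.340)a, so a = (3.94 − 1.60)(9.81)/(3.94 + 1.60 + 4.340) = 2.323 m/s².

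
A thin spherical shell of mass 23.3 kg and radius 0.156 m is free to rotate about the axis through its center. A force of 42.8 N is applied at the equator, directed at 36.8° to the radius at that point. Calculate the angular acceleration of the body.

α ≈ 10.6 rad/s²

I = (2/3)MR² = (2/3)(23.3)(0.156)² = 0.3780 kg·m².
Only the tangential component produces torque: τ = F R sinθ = (42.8)(0.156) sin 36.8° = 4.000 N·m.
From τ = Iα: α = 4.000/0.3780 = 10.58 rad/s².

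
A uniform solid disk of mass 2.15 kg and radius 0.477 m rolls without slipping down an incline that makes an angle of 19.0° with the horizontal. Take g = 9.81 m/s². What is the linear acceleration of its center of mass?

Translation along the incline: Mg sinθ − f = Ma.
Rotation about the center: fR = Iα with I = ½MR². No-slip gives a = αR, so f = (I/R²)a = (1/2)M a.
Substituting: Mg sinθ = (1 + 0.5000)Ma, so a = g sinθ/(1 + 0.5000) = (9.81) sin 19.0° / 1.500 = 2.129 m/s².

a ≈ 2.13 m/s²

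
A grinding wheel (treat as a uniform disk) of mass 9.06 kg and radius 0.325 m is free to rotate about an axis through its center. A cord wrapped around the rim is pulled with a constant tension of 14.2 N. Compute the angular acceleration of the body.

α ≈ 9.65 rad/s²

I = ½MR² = (1/2)(9.06)(0.325)² = 0.4785 kg·m².
τ = F R = (14.2)(0.325) = 4.615 N·m.
Newton's second law for rotation, τ = Iα, gives α = τ/I = 4.615/0.4785 = 9.645 rad/s².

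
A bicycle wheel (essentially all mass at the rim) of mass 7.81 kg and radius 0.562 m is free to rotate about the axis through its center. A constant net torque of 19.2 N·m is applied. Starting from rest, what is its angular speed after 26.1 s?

ω ≈ 203 rad/s

I = MR² = (7.81)(0.562)² = 2.467 kg·m².
α = τ/I = 19.2/2.467 = 7.784 rad/s².
ω = ω₀ + αt = 0 + (7.784)(26.1) = 203.2 rad/s.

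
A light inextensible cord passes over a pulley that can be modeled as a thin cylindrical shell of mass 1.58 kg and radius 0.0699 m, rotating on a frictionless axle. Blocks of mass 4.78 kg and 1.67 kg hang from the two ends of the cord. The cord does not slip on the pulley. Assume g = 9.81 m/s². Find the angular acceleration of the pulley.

α ≈ 54.4 rad/s²

I = MR² = (1.58)(0.0699)² = 0.007720 kg·m².
Heavier block: m₁g − T₁ = m₁a. Lighter block: T₂ − m₂g = m₂a.
Pulley: (T₁ − T₂)R = Iα = I(a/R), so T₁ − T₂ = (I/R²)a = 1·M_p a = 1.580·a.
Adding the three: (m₁ − m₂)g = (m₁ + m₂ + 1.580)a, so a = (4.78 − 1.67)(9.81)/(4.78 + 1.67 + 1.580) = 3.799 m/s².
α = a/R = 3.799/0.0699 = 54.35 rad/s².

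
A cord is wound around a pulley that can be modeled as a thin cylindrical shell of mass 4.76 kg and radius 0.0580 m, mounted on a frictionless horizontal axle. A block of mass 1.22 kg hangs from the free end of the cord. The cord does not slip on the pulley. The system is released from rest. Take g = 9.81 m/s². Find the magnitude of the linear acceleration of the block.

I = MR² = (4.76)(0.0580)² = 0.01601 kg·m².
Block: mg − T = ma. Pulley: TR = Iα. No-slip: a = αR, so T = (I/R²)a = 4.760·a.
Then mg = (m + 4.760)a, so a = (1.22)(9.81)/(1.22 + 4.760) = 2.001 m/s².

a ≈ 2.00 m/s²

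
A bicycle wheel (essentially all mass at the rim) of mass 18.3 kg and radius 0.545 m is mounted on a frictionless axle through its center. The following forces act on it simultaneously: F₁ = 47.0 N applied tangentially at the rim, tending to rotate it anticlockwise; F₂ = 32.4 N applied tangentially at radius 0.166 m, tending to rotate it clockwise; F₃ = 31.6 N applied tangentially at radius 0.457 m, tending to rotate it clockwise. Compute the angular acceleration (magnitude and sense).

α ≈ 1.07 rad/s², anticlockwise

I = MR² = (18.3)(0.545)² = 5.436 kg·m².
Taking anticlockwise as positive: τ₁ = +(47.0)(0.545) = +25.62 N·m; τ₂ = −(32.4)(0.166) = −5.378 N·m; τ₃ = −(31.6)(0.457) = −14.44 N·m.
Net torque τ = 5.795 N·m.
α = τ/I = 5.795/5.436 = 1.066 rad/s².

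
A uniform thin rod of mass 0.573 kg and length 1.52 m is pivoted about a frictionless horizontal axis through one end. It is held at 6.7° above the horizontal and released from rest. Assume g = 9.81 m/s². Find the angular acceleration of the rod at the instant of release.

About the pivot, I = (1/3)ML² = (1/3)(0.573)(1.52)² = 0.4413 kg·m².
The weight acts at the center, a distance L/2 = 0.7600 m from the pivot; τ = Mg(L/2) cos 6.7° = 4.243 N·m.
α = τ/I = 4.243/0.4413 = 9.615 rad/s².

α ≈ 9.61 rad/s²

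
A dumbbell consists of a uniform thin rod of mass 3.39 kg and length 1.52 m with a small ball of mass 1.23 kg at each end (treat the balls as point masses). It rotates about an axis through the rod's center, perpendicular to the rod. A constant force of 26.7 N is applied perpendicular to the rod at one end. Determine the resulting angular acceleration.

I_rod = (1/12)ML² = (1/12)(3.39)(1.52)² = 0.6527 kg·m².
I_balls = 2·m·(L/2)² = 2(1.23)(0.7600)² = 1.421 kg·m².
Total I = 2.074 kg·m².
τ = F·(L/2) = (26.7)(0.760) = 20.29 N·m.
α = τ/I = 20.29/2.074 = 9.786 rad/s².

α ≈ 9.79 rad/s²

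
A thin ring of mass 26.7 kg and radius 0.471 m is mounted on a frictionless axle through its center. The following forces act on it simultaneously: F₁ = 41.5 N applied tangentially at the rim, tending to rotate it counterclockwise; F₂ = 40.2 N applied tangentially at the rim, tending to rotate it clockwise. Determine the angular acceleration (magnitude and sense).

α ≈ 0.103 rad/s², counterclockwise

I = MR² = (26.7)(0.471)² = 5.923 kg·m².
Taking counterclockwise as positive: τ₁ = +(41.5)(0.471) = +19.55 N·m; τ₂ = −(40.2)(0.471) = −18.93 N·m.
Net torque τ = 0.6123 N·m.
α = τ/I = 0.6123/5.923 = 0.1034 rad/s².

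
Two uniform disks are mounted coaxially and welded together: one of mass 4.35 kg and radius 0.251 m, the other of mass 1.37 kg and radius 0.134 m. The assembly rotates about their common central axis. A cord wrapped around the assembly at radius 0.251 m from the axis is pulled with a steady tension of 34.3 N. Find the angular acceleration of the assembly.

I = ½M₁R₁² + ½M₂R₂² = ½(4.35)(0.251)² + ½(1.37)(0.134)² = 0.1493 kg·m².
τ = F r = (34.3)(0.251) = 8.609 N·m.
α = τ/I = 8.609/0.1493 = 57.65 rad/s².

α ≈ 57.7 rad/s²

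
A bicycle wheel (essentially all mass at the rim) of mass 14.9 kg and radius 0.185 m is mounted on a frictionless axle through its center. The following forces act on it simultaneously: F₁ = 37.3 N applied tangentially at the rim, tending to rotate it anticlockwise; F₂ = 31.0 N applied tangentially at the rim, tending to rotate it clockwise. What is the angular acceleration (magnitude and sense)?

α ≈ 2.29 rad/s², anticlockwise

I = MR² = (14.9)(0.185)² = 0.5100 kg·m².
Taking anticlockwise as positive: τ₁ = +(37.3)(0.185) = +6.900 N·m; τ₂ = −(31.0)(0.185) = −5.735 N·m.
Net torque τ = 1.165 N·m.
α = τ/I = 1.165/0.5100 = 2.286 rad/s².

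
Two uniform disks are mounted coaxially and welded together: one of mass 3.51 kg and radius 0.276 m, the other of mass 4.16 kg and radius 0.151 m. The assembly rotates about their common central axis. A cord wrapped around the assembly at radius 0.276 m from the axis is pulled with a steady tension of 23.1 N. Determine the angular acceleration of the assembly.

I = ½M₁R₁² + ½M₂R₂² = ½(3.51)(0.276)² + ½(4.16)(0.151)² = 0.1811 kg·m².
τ = F r = (23.1)(0.276) = 6.376 N·m.
α = τ/I = 6.376/0.1811 = 35.20 rad/s².

α ≈ 35.2 rad/s²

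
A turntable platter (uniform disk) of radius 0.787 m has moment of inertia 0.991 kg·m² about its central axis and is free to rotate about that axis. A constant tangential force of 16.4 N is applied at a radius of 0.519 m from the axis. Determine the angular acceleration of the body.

α ≈ 8.59 rad/s²

τ = F·r = (16.4)(0.519) = 8.512 N·m.
From τ = Iα: α = 8.512/0.9910 = 8.589 rad/s².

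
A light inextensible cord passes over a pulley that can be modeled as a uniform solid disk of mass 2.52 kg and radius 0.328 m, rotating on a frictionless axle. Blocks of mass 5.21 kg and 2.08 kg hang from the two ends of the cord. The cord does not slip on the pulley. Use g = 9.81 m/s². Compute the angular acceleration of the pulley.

I = ½MR² = (1/2)(2.52)(0.328)² = 0.1356 kg·m².
Heavier block: m₁g − T₁ = m₁a. Lighter block: T₂ − m₂g = m₂a.
Pulley: (T₁ − T₂)R = Iα = I(a/R), so T₁ − T₂ = (I/R²)a = (1/2)M_p a = 1.260·a.
Adding the three: (m₁ − m₂)g = (m₁ + m₂ + 1.260)a, so a = (5.21 − 2.08)(9.81)/(5.21 + 2.08 + 1.260) = 3.591 m/s².
α = a/R = 3.591/0.328 = 10.95 rad/s².

α ≈ 10.9 rad/s²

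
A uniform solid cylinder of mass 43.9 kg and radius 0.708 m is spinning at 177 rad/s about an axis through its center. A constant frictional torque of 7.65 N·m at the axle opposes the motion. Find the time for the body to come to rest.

t ≈ 255 s

I = ½MR² = (1/2)(43.9)(0.708)² = 11.00 kg·m².
The net torque has magnitude 7.65 N·m, opposing ω.
|α| = τ/I = 7.650/11.00 = 0.6953 rad/s² (deceleration).
0 = ω₀ − |α|t ⇒ t = ω₀/|α| = 177/0.6953 = 254.6 s.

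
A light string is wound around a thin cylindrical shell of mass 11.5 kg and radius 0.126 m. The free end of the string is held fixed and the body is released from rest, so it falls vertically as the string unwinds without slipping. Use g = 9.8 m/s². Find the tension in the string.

Translation: Mg − T = Ma. Rotation about the center: TR = Iα with I = MR².
With a = αR: T = (I/R²)a = M a, so Mg = (1 + 1.000)Ma.
a = g/(1 + 1.000) = 9.8/2.000 = 4.900 m/s².
T = 1.000·M·a = (1.000)(11.5)(4.900) = 56.35 N.

T ≈ 56.4 N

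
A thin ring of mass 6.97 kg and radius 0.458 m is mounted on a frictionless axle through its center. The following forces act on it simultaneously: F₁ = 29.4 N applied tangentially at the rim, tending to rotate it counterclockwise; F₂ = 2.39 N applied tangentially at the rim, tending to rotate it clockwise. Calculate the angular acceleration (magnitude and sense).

I = MR² = (6.97)(0.458)² = 1.462 kg·m².
Taking counterclockwise as positive: τ₁ = +(29.4)(0.458) = +13.47 N·m; τ₂ = −(2.39)(0.458) = −1.095 N·m.
Net torque τ = 12.37 N·m.
α = τ/I = 12.37/1.462 = 8.461 rad/s².

α ≈ 8.46 rad/s², counterclockwise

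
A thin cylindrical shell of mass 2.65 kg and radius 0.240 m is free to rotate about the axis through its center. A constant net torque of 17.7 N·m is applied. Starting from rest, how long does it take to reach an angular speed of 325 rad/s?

t ≈ 2.80 s

I = MR² = (2.65)(0.240)² = 0.1526 kg·m².
α = τ/I = 17.7/0.1526 = 116.0 rad/s².
ω = αt ⇒ t = ω/α = 325/116.0 = 2.803 s.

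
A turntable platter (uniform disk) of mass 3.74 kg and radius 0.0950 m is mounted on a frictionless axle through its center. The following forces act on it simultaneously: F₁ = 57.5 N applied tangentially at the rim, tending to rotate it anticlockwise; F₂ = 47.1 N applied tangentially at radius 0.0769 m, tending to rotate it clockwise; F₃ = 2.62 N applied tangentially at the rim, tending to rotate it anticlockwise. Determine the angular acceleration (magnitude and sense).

I = ½MR² = (1/2)(3.74)(0.0950)² = 0.01688 kg·m².
Taking anticlockwise as positive: τ₁ = +(57.5)(0.0950) = +5.463 N·m; τ₂ = −(47.1)(0.0769) = −3.622 N·m; τ₃ = +(2.62)(0.0950) = +0.2489 N·m.
Net torque τ = 2.089 N·m.
α = τ/I = 2.089/0.01688 = 123.8 rad/s².

α ≈ 124 rad/s², anticlockwise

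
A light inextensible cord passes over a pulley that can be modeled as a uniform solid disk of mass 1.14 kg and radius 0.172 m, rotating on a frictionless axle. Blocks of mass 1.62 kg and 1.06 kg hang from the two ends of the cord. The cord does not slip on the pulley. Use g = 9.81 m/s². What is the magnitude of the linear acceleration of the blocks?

I = ½MR² = (1/2)(1.14)(0.172)² = 0.01686 kg·m².
Heavier block: m₁g − T₁ = m₁a. Lighter block: T₂ − m₂g = m₂a.
Pulley: (T₁ − T₂)R = Iα = I(a/R), so T₁ − T₂ = (I/R²)a = (1/2)M_p a = 0.5700·a.
Adding the three: (m₁ − m₂)g = (m₁ + m₂ + 0.5700)a, so a = (1.62 − 1.06)(9.81)/(1.62 + 1.06 + 0.5700) = 1.690 m/s².

a ≈ 1.69 m/s²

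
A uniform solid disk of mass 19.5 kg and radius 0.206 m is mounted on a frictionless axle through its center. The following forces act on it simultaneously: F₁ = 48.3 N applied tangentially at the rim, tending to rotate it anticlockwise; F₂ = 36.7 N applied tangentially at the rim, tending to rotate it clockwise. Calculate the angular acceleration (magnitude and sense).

I = ½MR² = (1/2)(19.5)(0.206)² = 0.4138 kg·m².
Taking anticlockwise as positive: τ₁ = +(48.3)(0.206) = +9.950 N·m; τ₂ = −(36.7)(0.206) = −7.560 N·m.
Net torque τ = 2.390 N·m.
α = τ/I = 2.390/0.4138 = 5.775 rad/s².

α ≈ 5.78 rad/s², anticlockwise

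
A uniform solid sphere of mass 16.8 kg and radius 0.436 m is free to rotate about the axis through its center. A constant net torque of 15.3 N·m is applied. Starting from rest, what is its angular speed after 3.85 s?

I = (2/5)MR² = (2/5)(16.8)(0.436)² = 1.277 kg·m².
α = τ/I = 15.3/1.277 = 11.98 rad/s².
ω = ω₀ + αt = 0 + (11.98)(3.85) = 46.11 rad/s.

ω ≈ 46.1 rad/s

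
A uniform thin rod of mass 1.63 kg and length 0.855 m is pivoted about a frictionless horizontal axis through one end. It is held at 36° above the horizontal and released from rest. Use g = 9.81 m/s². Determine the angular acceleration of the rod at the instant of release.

About the pivot, I = (1/3)ML² = (1/3)(1.63)(0.855)² = 0.3972 kg·m².
The weight acts at the center, a distance L/2 = 0.4275 m from the pivot; τ = Mg(L/2) cos 36° = 5.530 N·m.
α = τ/I = 5.530/0.3972 = 13.92 rad/s².

α ≈ 13.9 rad/s²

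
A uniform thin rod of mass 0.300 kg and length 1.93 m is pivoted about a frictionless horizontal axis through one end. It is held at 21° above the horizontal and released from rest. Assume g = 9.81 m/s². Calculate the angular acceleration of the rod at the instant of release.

About the pivot, I = (1/3)ML² = (1/3)(0.300)(1.93)² = 0.3725 kg·m².
The weight acts at the center, a distance L/2 = 0.9650 m from the pivot; τ = Mg(L/2) cos 21° = 2.651 N·m.
α = τ/I = 2.651/0.3725 = 7.118 rad/s².
(Equivalently α = (3g/(2L)) cos 21° = 7.118 rad/s².)

α ≈ 7.12 rad/s²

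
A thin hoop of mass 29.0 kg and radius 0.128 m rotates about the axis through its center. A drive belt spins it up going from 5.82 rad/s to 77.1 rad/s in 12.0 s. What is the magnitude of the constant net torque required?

I = MR² = (29.0)(0.128)² = 0.4751 kg·m².
α = Δω/Δt = (77.1 − 5.82)/12.0 = 5.940 rad/s².
τ = Iα = (0.4751)(5.940) = 2.822 N·m.

τ ≈ 2.82 N·m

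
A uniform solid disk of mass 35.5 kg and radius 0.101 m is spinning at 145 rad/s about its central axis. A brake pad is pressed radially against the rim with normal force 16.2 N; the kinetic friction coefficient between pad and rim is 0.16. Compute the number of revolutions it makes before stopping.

≈ 1160 revolutions

I = ½MR² = (1/2)(35.5)(0.101)² = 0.1811 kg·m².
Friction force f = μN = (0.16)(16.2) = 2.592 N at the rim; torque magnitude τ = fR = 0.2618 N·m, opposing ω.
|α| = τ/I = 0.2618/0.1811 = 1.446 rad/s² (deceleration).
ω² = ω₀² − 2|α|θ with ω = 0 ⇒ θ = ω₀²/(2|α|) = 7271 rad = 1157 rev.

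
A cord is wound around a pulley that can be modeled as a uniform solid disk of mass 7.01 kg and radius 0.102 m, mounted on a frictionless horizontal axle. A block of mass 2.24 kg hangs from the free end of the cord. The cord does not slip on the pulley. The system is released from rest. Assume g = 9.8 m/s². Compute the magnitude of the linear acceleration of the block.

I = ½MR² = (1/2)(7.01)(0.102)² = 0.03647 kg·m².
Block: mg − T = ma. Pulley: TR = Iα. No-slip: a = αR, so T = (I/R²)a = 3.505·a.
Then mg = (m + 3.505)a, so a = (2.24)(9.8)/(2.24 + 3.505) = 3.821 m/s².

a ≈ 3.82 m/s²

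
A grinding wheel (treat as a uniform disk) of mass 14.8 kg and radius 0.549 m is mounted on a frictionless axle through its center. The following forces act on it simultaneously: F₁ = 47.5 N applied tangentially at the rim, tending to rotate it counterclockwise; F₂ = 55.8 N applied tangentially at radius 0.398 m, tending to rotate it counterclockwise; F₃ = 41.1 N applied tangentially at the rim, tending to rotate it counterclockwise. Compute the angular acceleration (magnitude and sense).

I = ½MR² = (1/2)(14.8)(0.549)² = 2.230 kg·m².
Taking counterclockwise as positive: τ₁ = +(47.5)(0.549) = +26.08 N·m; τ₂ = +(55.8)(0.398) = +22.21 N·m; τ₃ = +(41.1)(0.549) = +22.56 N·m.
Net torque τ = 70.85 N·m.
α = τ/I = 70.85/2.230 = 31.77 rad/s².

α ≈ 31.8 rad/s², counterclockwise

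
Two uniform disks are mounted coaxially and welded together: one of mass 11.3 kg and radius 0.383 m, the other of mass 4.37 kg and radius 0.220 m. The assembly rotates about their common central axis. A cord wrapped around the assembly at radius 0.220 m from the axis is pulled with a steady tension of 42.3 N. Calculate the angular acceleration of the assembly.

I = ½M₁R₁² + ½M₂R₂² = ½(11.3)(0.383)² + ½(4.37)(0.220)² = 0.9345 kg·m².
τ = F r = (42.3)(0.220) = 9.306 N·m.
α = τ/I = 9.306/0.9345 = 9.958 rad/s².

α ≈ 9.96 rad/s²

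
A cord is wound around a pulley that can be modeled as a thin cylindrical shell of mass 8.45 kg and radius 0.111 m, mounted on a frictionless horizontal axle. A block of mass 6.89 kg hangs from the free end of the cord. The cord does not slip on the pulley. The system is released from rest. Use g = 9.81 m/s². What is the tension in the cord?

T ≈ 37.2 N

I = MR² = (8.45)(0.111)² = 0.1041 kg·m².
Block: mg − T = ma. Pulley: TR = Iα. No-slip: a = αR, so T = (I/R²)a = 8.450·a.
Then mg = (m + 8.450)a, so a = (6.89)(9.81)/(6.89 + 8.450) = 4.406 m/s².
T = 8.450·a = 37.23 N.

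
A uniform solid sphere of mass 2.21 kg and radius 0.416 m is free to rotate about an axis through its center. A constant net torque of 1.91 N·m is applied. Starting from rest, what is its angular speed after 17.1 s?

ω ≈ 213 rad/s

I = (2/5)MR² = (2/5)(2.21)(0.416)² = 0.1530 kg·m².
α = τ/I = 1.91/0.1530 = 12.49 rad/s².
ω = ω₀ + αt = 0 + (12.49)(17.1) = 213.5 rad/s.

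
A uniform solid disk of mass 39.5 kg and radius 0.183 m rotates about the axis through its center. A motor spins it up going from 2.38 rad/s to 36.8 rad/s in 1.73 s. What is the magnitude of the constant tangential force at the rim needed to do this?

F ≈ 71.9 N

I = ½MR² = (1/2)(39.5)(0.183)² = 0.6614 kg·m².
α = Δω/Δt = (36.8 − 2.38)/1.73 = 19.90 rad/s².
The required torque is τ = Iα = (0.6614)(19.90) = 13.16 N·m.
A tangential force at the rim gives τ = FR, so F = τ/R = 13.16/0.183 = 71.91 N.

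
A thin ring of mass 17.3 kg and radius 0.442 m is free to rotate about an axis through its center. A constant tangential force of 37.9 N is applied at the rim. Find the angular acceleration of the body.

α ≈ 4.96 rad/s²

I = MR² = (17.3)(0.442)² = 3.380 kg·m².
τ = F R = (37.9)(0.442) = 16.75 N·m.
Newton's second law for rotation, τ = Iα, gives α = τ/I = 16.75/3.380 = 4.956 rad/s².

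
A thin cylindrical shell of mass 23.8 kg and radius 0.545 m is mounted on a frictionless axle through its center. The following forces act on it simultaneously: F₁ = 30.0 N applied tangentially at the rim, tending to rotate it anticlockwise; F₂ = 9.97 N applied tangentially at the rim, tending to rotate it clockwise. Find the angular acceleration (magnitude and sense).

I = MR² = (23.8)(0.545)² = 7.069 kg·m².
Taking anticlockwise as positive: τ₁ = +(30.0)(0.545) = +16.35 N·m; τ₂ = −(9.97)(0.545) = −5.434 N·m.
Net torque τ = 10.92 N·m.
α = τ/I = 10.92/7.069 = 1.544 rad/s².

α ≈ 1.54 rad/s², anticlockwise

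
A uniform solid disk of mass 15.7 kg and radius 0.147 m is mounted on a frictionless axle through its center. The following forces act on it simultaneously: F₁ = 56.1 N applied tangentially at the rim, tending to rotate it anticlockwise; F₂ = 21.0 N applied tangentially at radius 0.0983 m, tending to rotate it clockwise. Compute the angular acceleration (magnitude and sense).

I = ½MR² = (1/2)(15.7)(0.147)² = 0.1696 kg·m².
Taking anticlockwise as positive: τ₁ = +(56.1)(0.147) = +8.247 N·m; τ₂ = −(21.0)(0.0983) = −2.064 N·m.
Net torque τ = 6.182 N·m.
α = τ/I = 6.182/0.1696 = 36.45 rad/s².

α ≈ 36.4 rad/s², anticlockwise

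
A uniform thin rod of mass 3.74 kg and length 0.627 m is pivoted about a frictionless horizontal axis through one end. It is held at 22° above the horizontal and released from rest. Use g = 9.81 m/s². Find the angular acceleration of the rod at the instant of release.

α ≈ 21.8 rad/s²

About the pivot, I = (1/3)ML² = (1/3)(3.74)(0.627)² = 0.4901 kg·m².
The weight acts at the center, a distance L/2 = 0.3135 m from the pivot; τ = Mg(L/2) cos 22° = 10.66 N·m.
α = τ/I = 10.66/0.4901 = 21.76 rad/s².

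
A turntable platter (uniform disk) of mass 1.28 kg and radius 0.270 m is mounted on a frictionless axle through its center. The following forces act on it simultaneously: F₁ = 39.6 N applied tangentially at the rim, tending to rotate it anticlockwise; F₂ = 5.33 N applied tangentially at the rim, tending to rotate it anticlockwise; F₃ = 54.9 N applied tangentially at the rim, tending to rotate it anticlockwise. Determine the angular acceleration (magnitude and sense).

α ≈ 578 rad/s², anticlockwise

I = ½MR² = (1/2)(1.28)(0.270)² = 0.04666 kg·m².
Taking anticlockwise as positive: τ₁ = +(39.6)(0.270) = +10.69 N·m; τ₂ = +(5.33)(0.270) = +1.439 N·m; τ₃ = +(54.9)(0.270) = +14.82 N·m.
Net torque τ = 26.95 N·m.
α = τ/I = 26.95/0.04666 = 577.7 rad/s².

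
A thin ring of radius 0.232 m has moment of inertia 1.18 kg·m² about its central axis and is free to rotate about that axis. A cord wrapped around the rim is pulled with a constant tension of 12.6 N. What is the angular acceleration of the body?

α ≈ 2.48 rad/s²

τ = F R = (12.6)(0.232) = 2.923 N·m.
Newton's second law for rotation, τ = Iα, gives α = τ/I = 2.923/1.180 = 2.477 rad/s².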